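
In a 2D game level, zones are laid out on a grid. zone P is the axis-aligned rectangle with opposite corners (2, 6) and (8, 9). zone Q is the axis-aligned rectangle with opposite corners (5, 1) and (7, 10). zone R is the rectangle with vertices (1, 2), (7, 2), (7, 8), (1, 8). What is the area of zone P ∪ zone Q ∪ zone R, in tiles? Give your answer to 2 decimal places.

48.00

By inclusion–exclusion:
Individual areas: |zone P| = 18, |zone Q| = 18, |zone R| = 36.
|zone P∩zone Q|: x∈[5,7], y∈[6,9] → 2·3 = 6.
|zone P∩zone R|: x∈[2,7], y∈[6,8] → 5·2 = 10.
|zone Q∩zone R|: x∈[5,7], y∈[2,8] → 2·6 = 12.
|zone P∩zone Q∩zone R| = 4.
|zone P ∪ zone Q ∪ zone R| = 72 − 28 + 4 = 48.00.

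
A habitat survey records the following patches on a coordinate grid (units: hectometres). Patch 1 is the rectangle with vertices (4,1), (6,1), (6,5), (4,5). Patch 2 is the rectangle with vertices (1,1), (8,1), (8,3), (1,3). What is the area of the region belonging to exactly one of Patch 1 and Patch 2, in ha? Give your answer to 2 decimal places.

14.00

|Patch 1∩Patch 2|: x∈[4,6], y∈[1,3] → 2·2 = 4.
|Patch 1 △ Patch 2| = |Patch 1| + |Patch 2| − 2·|Patch 1∩Patch 2| = 8 + 14 − 8 = 14.00.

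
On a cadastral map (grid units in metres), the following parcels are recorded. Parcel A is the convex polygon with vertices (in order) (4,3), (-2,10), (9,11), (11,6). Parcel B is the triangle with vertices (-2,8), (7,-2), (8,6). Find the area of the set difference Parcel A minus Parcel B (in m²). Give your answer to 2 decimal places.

44.47

|Parcel A| = 62, |Parcel A∩Parcel B| = 17.5312.
|Parcel A ∖ Parcel B| = |Parcel A| − |Parcel A∩Parcel B| = 62 − 17.5312 = 44.47.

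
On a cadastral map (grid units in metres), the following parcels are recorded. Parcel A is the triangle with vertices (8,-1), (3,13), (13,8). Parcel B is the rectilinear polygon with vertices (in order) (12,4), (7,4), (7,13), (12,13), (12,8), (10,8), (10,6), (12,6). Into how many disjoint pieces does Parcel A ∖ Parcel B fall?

Parcel A ∖ Parcel B splits into 2 disjoint pieces (area 28.9444, area 5.1389).

2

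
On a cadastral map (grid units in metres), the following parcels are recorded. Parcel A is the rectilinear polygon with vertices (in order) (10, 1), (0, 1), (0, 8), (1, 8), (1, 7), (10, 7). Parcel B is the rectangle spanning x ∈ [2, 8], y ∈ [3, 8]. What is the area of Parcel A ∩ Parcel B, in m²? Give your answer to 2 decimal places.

The intersection is the polygon with vertices (8,7), (8,3), (2,3), (2,7).
By the shoelace formula its area is 24.00.

24.00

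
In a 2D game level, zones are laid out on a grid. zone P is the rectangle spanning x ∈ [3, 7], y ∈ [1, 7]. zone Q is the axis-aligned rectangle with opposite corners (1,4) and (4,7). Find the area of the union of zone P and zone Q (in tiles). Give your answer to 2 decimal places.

By inclusion–exclusion:
Individual areas: |zone P| = 24, |zone Q| = 9.
|zone P∩zone Q|: x∈[3,4], y∈[4,7] → 1·3 = 3.
|zone P ∪ zone Q| = 33 − 3 = 30.00.

30.00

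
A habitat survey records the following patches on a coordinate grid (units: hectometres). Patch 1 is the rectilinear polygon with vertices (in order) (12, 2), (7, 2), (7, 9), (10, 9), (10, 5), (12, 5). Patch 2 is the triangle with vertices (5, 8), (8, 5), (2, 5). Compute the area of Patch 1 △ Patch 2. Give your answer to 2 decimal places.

|Patch 1| = 27, |Patch 2| = 9, |Patch 1∩Patch 2| = 0.5.
|Patch 1 △ Patch 2| = |Patch 1| + |Patch 2| − 2·|Patch 1∩Patch 2| = 27 + 9 − 1 = 35.00.

35.00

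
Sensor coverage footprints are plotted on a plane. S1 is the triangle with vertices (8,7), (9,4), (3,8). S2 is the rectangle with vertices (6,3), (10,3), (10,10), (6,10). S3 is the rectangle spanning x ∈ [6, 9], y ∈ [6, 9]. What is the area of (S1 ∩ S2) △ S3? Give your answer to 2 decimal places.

8.77

|S1 ∩ S2| = 4.9.
|(S1 ∩ S2) ∩ S3| = 2.5667.
|(S1 ∩ S2) △ S3| = 4.9 + 9 − 5.1333 = 8.77.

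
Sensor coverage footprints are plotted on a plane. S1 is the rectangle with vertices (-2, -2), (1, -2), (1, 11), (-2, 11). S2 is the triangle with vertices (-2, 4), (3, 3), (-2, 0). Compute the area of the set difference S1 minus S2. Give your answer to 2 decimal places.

|S1| = 39, |S1∩S2| = 8.4.
|S1 ∖ S2| = |S1| − |S1∩S2| = 39 − 8.4 = 30.60.

30.60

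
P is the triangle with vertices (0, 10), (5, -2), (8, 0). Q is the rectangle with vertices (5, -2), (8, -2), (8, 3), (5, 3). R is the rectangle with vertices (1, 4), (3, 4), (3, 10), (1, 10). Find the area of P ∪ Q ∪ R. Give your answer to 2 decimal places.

37.30

By inclusion–exclusion:
Individual areas: |P| = 23, |Q| = 15, |R| = 12.
|P∩Q| = 8.4.
|P∩R| = 4.3.
|Q∩R| = 0 (no overlap).
|P∩Q∩R| = 0.
|P ∪ Q ∪ R| = 50 − 12.7 + 0 = 37.30.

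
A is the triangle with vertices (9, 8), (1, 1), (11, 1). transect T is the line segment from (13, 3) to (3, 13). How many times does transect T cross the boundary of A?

2

The segment meets the boundary at (8.467,7.533), (9.4,6.6).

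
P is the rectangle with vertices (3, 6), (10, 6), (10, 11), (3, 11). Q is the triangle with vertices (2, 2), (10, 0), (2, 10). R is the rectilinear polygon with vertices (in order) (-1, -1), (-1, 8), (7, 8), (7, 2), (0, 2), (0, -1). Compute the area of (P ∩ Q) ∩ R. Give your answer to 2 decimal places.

The region (P ∩ Q) ∩ R is the polygon with vertices (3,8), (3.6,8), (5.2,6), (3,6).
By the shoelace formula its area is 2.80.

2.80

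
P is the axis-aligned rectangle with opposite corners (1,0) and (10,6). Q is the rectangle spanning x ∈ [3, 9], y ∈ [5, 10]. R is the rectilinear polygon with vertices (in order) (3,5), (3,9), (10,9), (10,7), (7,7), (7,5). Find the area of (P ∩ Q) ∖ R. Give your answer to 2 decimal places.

2.00

|P ∩ Q| = 6.
|(P ∩ Q) ∩ R| = 4.
|(P ∩ Q) ∖ R| = 6 − 4 = 2.00.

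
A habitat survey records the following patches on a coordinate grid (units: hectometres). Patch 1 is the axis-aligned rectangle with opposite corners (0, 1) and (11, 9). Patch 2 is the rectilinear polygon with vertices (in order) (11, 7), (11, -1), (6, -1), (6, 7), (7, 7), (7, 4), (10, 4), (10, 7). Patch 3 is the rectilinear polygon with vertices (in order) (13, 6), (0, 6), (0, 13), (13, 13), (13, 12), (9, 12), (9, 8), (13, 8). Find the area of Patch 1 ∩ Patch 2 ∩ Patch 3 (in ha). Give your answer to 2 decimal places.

2.00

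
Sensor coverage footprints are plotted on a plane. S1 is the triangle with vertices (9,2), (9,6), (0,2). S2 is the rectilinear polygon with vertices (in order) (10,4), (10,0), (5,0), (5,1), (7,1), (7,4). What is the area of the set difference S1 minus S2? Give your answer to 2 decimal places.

|S1| = 18, |S1∩S2| = 4.
|S1 ∖ S2| = |S1| − |S1∩S2| = 18 − 4 = 14.00.

14.00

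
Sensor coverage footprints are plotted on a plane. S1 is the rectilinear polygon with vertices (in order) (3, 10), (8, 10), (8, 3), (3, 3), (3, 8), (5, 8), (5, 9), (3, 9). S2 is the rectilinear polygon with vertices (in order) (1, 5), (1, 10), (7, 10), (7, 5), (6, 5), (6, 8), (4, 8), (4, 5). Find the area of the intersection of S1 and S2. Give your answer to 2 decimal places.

12.00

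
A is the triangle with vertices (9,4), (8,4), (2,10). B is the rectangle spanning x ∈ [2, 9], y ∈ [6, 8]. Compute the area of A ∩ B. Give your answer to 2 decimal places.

The intersection is the polygon with vertices (4,8), (4.333,8), (6.667,6), (6,6).
By the shoelace formula its area is 1.00.

1.00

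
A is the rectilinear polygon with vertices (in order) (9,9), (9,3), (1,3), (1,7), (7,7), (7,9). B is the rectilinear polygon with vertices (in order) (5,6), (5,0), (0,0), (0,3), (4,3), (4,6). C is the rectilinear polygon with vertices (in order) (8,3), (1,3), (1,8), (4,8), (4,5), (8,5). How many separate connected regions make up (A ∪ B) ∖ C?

2

(A ∪ B) ∖ C splits into 2 disjoint pieces (area 16, area 15).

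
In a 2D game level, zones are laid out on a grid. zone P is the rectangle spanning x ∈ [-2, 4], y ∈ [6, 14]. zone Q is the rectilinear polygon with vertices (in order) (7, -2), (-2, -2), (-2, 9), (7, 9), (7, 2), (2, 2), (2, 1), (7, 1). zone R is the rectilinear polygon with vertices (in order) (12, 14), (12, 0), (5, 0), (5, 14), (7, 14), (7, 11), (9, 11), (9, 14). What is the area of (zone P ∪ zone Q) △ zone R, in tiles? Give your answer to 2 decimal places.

|zone P ∪ zone Q| = 124.
|(zone P ∪ zone Q) ∩ zone R| = 16.
|(zone P ∪ zone Q) △ zone R| = 124 + 92 − 32 = 184.00.

184.00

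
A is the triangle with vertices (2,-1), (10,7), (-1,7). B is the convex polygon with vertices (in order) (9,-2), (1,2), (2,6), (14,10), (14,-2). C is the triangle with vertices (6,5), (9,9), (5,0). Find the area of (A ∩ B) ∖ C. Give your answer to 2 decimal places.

26.88

|A ∩ B| = 30.6667.
|(A ∩ B) ∩ C| = 3.7889.
|(A ∩ B) ∖ C| = 30.6667 − 3.7889 = 26.88.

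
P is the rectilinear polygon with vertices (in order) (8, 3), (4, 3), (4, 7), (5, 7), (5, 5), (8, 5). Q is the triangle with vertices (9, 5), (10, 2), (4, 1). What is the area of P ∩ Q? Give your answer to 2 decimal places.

The intersection is the polygon with vertices (6.5,3), (8,4.2), (8,3).
By the shoelace formula its area is 0.90.

0.90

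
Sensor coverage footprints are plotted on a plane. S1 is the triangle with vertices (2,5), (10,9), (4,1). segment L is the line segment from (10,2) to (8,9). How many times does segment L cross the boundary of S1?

2

The segment meets the boundary at (8.25,8.125), (8.552,7.069).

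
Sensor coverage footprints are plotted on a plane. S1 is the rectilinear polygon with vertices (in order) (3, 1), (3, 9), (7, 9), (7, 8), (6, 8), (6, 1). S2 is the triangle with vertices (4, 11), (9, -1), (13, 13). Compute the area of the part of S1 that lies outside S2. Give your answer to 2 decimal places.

|S1| = 25, |S1∩S2| = 2.6333.
|S1 ∖ S2| = |S1| − |S1∩S2| = 25 − 2.6333 = 22.37.

22.37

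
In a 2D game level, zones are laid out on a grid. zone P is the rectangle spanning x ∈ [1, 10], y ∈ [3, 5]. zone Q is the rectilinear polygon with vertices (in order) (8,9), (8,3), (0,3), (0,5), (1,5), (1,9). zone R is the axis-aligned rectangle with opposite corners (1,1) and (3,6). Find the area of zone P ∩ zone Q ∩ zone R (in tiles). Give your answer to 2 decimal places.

The intersection is the polygon with vertices (1,3), (1,5), (3,5), (3,3).
By the shoelace formula its area is 4.00.

4.00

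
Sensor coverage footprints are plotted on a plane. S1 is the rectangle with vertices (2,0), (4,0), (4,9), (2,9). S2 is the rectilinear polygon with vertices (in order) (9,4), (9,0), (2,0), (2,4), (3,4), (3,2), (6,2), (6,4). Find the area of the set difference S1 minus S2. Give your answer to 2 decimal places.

12.00

|S1| = 18, |S1∩S2| = 6.
|S1 ∖ S2| = |S1| − |S1∩S2| = 18 − 6 = 12.00.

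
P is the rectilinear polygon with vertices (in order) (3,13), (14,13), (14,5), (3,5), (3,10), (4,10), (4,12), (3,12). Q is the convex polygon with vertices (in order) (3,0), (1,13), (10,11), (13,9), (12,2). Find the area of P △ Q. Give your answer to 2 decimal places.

|P| = 86, |Q| = 110.5, |P∩Q| = 59.3016.
|P △ Q| = |P| + |Q| − 2·|P∩Q| = 86 + 110.5 − 118.6032 = 77.90.

77.90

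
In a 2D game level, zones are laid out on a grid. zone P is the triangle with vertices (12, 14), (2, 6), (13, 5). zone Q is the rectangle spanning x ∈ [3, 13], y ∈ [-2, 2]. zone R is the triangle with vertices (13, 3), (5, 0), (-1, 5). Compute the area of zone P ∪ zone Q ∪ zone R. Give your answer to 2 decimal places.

110.33

By inclusion–exclusion:
Individual areas: |zone P| = 49, |zone Q| = 40, |zone R| = 29.
|zone P∩zone Q| = 0.
|zone P∩zone R| = 0.
|zone Q∩zone R| = 7.6667.
|zone P∩zone Q∩zone R| = 0.
|zone P ∪ zone Q ∪ zone R| = 118 − 7.6667 + 0 = 110.33.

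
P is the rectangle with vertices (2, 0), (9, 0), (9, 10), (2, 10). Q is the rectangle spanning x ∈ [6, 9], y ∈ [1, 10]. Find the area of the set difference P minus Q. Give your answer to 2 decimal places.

|P∩Q|: x∈[6,9], y∈[1,10] → 3·9 = 27.
|P| = 70.
|P ∖ Q| = |P| − |P∩Q| = 70 − 27 = 43.00.

43.00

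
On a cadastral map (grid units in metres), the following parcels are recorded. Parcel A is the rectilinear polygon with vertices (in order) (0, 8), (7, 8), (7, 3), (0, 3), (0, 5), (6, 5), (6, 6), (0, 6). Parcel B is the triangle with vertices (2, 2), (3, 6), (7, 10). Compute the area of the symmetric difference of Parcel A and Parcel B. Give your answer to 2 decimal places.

27.50

|Parcel A| = 29, |Parcel B| = 6, |Parcel A∩Parcel B| = 3.75.
|Parcel A △ Parcel B| = |Parcel A| + |Parcel B| − 2·|Parcel A∩Parcel B| = 29 + 6 − 7.5 = 27.50.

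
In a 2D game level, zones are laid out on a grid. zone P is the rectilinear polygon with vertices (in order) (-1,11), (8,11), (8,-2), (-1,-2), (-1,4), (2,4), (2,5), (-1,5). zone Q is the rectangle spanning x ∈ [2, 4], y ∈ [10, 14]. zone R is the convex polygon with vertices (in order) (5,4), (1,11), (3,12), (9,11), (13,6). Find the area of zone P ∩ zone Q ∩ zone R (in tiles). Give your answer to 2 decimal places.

The intersection is the polygon with vertices (4,10), (2,10), (2,11), (4,11).
By the shoelace formula its area is 2.00.

2.00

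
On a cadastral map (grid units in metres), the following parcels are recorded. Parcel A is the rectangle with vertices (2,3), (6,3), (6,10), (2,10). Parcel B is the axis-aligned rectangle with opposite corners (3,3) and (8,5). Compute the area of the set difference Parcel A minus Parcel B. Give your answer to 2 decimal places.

22.00

|Parcel A∩Parcel B|: x∈[3,6], y∈[3,5] → 3·2 = 6.
|Parcel A| = 28.
|Parcel A ∖ Parcel B| = |Parcel A| − |Parcel A∩Parcel B| = 28 − 6 = 22.00.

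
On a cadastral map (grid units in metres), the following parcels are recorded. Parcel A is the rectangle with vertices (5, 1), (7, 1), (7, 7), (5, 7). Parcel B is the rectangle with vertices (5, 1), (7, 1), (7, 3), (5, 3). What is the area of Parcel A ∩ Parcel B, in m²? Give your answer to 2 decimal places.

|Parcel A∩Parcel B|: x∈[5,7], y∈[1,3] → 2·2 = 4.

4.00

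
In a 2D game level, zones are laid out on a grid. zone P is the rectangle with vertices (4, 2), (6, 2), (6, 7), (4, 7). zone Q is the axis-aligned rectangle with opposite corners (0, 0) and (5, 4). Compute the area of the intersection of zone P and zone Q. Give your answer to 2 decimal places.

|zone P∩zone Q|: x∈[4,5], y∈[2,4] → 1·2 = 2.

2.00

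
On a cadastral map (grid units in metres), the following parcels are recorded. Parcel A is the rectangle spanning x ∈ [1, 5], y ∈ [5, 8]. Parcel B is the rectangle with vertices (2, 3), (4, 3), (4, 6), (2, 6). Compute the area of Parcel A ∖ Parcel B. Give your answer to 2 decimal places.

|Parcel A∩Parcel B|: x∈[2,4], y∈[5,6] → 2·1 = 2.
|Parcel A| = 12.
|Parcel A ∖ Parcel B| = |Parcel A| − |Parcel A∩Parcel B| = 12 − 2 = 10.00.

10.00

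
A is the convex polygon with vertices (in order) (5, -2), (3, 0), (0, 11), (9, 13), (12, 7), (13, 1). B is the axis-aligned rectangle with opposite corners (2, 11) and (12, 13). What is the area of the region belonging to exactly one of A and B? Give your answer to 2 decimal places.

|A| = 131.5, |B| = 20, |A∩B| = 9.5556.
|A △ B| = |A| + |B| − 2·|A∩B| = 131.5 + 20 − 19.1111 = 132.39.

132.39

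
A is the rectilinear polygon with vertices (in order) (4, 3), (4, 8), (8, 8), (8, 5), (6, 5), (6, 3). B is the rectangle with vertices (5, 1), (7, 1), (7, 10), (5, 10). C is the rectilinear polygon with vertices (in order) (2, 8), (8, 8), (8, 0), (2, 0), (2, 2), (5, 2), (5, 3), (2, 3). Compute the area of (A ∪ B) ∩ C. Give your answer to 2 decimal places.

22.00

|A ∪ B| = 26.
|(A ∪ B) ∩ C| = 22.00.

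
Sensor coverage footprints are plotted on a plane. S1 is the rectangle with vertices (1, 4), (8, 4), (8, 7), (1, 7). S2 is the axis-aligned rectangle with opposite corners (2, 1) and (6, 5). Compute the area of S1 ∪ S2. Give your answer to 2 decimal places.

By inclusion–exclusion:
Individual areas: |S1| = 21, |S2| = 16.
|S1∩S2|: x∈[2,6], y∈[4,5] → 4·1 = 4.
|S1 ∪ S2| = 37 − 4 = 33.00.

33.00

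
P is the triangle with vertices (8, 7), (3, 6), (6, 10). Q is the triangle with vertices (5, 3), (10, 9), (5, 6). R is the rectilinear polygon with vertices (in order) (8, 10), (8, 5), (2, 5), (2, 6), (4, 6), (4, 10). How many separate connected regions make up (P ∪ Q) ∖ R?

(P ∪ Q) ∖ R splits into 3 disjoint pieces (area 0.5667, area 1.2, area 1.6667).

3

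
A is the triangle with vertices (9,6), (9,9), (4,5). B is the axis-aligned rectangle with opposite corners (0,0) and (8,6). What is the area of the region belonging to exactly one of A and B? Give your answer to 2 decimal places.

51.95

|A| = 7.5, |B| = 48, |A∩B| = 1.775.
|A △ B| = |A| + |B| − 2·|A∩B| = 7.5 + 48 − 3.55 = 51.95.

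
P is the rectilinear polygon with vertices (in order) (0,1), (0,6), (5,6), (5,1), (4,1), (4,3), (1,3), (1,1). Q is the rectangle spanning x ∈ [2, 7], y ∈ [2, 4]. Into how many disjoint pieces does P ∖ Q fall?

2

P ∖ Q splits into 2 disjoint pieces (area 14, area 1).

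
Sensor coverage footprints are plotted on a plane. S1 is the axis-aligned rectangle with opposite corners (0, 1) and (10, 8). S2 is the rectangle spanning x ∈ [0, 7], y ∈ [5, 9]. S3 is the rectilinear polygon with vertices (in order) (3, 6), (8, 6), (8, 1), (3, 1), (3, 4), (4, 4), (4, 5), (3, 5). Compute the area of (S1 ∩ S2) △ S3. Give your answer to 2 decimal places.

37.00

|S1 ∩ S2| = 21.
|(S1 ∩ S2) ∩ S3| = 4.
|(S1 ∩ S2) △ S3| = 21 + 24 − 8 = 37.00.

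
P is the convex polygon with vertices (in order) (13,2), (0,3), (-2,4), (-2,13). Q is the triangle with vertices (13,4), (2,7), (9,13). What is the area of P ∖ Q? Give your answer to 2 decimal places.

|P| = 73, |P∩Q| = 7.2523.
|P ∖ Q| = |P| − |P∩Q| = 73 − 7.2523 = 65.75.

65.75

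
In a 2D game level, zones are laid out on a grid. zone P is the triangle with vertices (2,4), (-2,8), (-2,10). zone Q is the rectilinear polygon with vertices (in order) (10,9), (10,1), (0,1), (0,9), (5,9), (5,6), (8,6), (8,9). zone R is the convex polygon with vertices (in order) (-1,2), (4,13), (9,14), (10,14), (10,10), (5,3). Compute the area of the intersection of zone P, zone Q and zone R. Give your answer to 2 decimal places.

The intersection is the polygon with vertices (2,4), (0.562,5.438), (0.757,5.865).
By the shoelace formula its area is 0.45.

0.45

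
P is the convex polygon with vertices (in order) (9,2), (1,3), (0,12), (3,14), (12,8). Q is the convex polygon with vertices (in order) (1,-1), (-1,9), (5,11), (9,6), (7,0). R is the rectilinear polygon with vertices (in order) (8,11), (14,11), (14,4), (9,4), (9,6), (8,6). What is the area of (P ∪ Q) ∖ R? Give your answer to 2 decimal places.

|P ∪ Q| = 123.3457.
|(P ∪ Q) ∩ R| = 15.3333.
|(P ∪ Q) ∖ R| = 123.3457 − 15.3333 = 108.01.

108.01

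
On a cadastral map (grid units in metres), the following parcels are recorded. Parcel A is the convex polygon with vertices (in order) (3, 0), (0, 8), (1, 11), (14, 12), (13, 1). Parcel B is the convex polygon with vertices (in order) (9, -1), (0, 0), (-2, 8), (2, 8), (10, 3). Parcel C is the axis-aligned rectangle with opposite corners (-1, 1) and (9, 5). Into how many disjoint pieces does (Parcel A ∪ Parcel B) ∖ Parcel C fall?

(Parcel A ∪ Parcel B) ∖ Parcel C is a single connected region.

1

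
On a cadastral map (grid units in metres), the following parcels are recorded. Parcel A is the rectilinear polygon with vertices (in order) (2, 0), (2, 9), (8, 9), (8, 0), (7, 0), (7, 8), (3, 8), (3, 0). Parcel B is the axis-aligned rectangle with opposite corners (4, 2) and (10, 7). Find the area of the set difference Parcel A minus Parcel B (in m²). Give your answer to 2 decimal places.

17.00

|Parcel A| = 22, |Parcel A∩Parcel B| = 5.
|Parcel A ∖ Parcel B| = |Parcel A| − |Parcel A∩Parcel B| = 22 − 5 = 17.00.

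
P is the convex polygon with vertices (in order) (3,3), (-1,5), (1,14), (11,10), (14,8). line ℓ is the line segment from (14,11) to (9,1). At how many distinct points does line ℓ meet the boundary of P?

The segment meets the boundary at (12.875,8.75), (12.059,7.118).

2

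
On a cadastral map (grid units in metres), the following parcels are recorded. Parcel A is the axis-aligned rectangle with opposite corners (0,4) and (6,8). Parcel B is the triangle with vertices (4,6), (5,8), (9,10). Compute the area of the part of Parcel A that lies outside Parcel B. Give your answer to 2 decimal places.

22.60

|Parcel A| = 24, |Parcel A∩Parcel B| = 1.4.
|Parcel A ∖ Parcel B| = |Parcel A| − |Parcel A∩Parcel B| = 24 − 1.4 = 22.60.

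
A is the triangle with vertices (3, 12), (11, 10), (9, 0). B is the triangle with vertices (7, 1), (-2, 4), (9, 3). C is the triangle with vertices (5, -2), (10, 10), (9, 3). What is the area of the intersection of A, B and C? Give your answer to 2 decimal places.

0.86

The intersection is the polygon with vertices (9,3), (8,2), (7.429,3.143).
By the shoelace formula its area is 0.86.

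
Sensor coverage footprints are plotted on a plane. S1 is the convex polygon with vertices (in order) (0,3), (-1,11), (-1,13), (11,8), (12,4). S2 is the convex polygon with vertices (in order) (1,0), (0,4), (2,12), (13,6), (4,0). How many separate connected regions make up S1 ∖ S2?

S1 ∖ S2 splits into 3 disjoint pieces (area 14.2545, area 3.3282, area 1.3333).

3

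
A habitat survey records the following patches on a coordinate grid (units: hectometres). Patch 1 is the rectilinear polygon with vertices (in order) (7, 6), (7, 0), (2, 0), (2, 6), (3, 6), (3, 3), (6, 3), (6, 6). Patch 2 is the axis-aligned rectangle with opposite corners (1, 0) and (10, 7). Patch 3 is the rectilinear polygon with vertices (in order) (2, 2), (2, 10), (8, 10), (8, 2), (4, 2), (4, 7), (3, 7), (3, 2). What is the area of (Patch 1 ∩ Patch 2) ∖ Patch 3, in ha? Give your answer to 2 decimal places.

|Patch 1 ∩ Patch 2| = 21.
|(Patch 1 ∩ Patch 2) ∩ Patch 3| = 10.
|(Patch 1 ∩ Patch 2) ∖ Patch 3| = 21 − 10 = 11.00.

11.00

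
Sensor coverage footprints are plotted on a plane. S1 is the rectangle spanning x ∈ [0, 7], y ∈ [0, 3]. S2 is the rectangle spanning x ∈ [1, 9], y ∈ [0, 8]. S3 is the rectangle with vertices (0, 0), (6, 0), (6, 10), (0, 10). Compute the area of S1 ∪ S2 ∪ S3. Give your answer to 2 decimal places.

84.00

By inclusion–exclusion:
Individual areas: |S1| = 21, |S2| = 64, |S3| = 60.
|S1∩S2|: x∈[1,7], y∈[0,3] → 6·3 = 18.
|S1∩S3|: x∈[0,6], y∈[0,3] → 6·3 = 18.
|S2∩S3|: x∈[1,6], y∈[0,8] → 5·8 = 40.
|S1∩S2∩S3| = 15.
|S1 ∪ S2 ∪ S3| = 145 − 76 + 15 = 84.00.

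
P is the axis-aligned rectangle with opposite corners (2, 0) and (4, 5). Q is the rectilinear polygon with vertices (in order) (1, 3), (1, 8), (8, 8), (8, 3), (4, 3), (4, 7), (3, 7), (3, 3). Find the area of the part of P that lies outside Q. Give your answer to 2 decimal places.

8.00

|P| = 10, |P∩Q| = 2.
|P ∖ Q| = |P| − |P∩Q| = 10 − 2 = 8.00.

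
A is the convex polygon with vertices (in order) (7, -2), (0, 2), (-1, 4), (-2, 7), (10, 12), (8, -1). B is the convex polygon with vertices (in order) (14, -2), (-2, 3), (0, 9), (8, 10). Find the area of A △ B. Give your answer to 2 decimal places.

47.49

|A| = 96, |B| = 104, |A∩B| = 76.2563.
|A △ B| = |A| + |B| − 2·|A∩B| = 96 + 104 − 152.5127 = 47.49.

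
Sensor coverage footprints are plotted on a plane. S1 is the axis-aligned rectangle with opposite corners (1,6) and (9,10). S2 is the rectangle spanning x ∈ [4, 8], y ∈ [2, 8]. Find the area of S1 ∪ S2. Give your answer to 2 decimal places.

By inclusion–exclusion:
Individual areas: |S1| = 32, |S2| = 24.
|S1∩S2|: x∈[4,8], y∈[6,8] → 4·2 = 8.
|S1 ∪ S2| = 56 − 8 = 48.00.

48.00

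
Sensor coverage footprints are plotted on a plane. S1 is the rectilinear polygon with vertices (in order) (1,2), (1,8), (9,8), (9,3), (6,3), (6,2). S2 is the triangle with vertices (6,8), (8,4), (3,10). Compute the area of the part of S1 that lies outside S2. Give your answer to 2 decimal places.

|S1| = 45, |S1∩S2| = 2.6667.
|S1 ∖ S2| = |S1| − |S1∩S2| = 45 − 2.6667 = 42.33.

42.33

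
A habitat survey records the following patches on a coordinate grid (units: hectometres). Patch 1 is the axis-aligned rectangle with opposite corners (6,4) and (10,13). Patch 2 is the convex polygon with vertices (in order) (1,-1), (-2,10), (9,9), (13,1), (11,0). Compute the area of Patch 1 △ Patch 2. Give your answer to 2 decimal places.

|Patch 1| = 36, |Patch 2| = 115, |Patch 1∩Patch 2| = 19.4091.
|Patch 1 △ Patch 2| = |Patch 1| + |Patch 2| − 2·|Patch 1∩Patch 2| = 36 + 115 − 38.8182 = 112.18.

112.18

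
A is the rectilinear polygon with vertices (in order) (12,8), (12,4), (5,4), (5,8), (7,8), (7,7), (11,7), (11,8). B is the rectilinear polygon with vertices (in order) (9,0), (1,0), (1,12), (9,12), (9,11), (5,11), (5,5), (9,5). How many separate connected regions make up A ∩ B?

A ∩ B is a single connected region.

1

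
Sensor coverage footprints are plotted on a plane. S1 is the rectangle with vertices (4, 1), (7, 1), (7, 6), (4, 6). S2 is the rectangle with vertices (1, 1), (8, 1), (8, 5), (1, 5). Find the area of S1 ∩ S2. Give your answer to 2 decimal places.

|S1∩S2|: x∈[4,7], y∈[1,5] → 3·4 = 12.

12.00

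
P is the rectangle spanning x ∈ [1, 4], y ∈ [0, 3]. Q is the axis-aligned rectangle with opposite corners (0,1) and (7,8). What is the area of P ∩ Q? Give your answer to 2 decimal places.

|P∩Q|: x∈[1,4], y∈[1,3] → 3·2 = 6.

6.00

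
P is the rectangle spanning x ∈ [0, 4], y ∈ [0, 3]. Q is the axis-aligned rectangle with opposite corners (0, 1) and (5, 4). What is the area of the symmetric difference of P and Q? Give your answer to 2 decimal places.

11.00

|P∩Q|: x∈[0,4], y∈[1,3] → 4·2 = 8.
|P △ Q| = |P| + |Q| − 2·|P∩Q| = 12 + 15 − 16 = 11.00.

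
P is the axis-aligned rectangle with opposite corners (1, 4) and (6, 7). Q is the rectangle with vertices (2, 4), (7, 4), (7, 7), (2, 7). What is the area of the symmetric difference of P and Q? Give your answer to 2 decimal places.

|P∩Q|: x∈[2,6], y∈[4,7] → 4·3 = 12.
|P △ Q| = |P| + |Q| − 2·|P∩Q| = 15 + 15 − 24 = 6.00.

6.00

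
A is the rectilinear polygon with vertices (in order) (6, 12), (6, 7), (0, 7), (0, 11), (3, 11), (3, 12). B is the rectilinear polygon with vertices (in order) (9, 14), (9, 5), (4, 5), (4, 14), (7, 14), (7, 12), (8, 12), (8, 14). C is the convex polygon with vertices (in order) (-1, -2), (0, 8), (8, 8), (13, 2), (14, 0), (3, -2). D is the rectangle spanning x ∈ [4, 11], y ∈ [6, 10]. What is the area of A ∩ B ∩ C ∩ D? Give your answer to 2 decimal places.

2.00

The intersection is the polygon with vertices (4,8), (6,8), (6,7), (4,7).
By the shoelace formula its area is 2.00.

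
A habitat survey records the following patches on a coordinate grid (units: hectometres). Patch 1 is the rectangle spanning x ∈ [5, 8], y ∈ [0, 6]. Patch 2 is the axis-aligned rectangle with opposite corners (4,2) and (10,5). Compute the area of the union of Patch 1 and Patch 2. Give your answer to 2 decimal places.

27.00

By inclusion–exclusion:
Individual areas: |Patch 1| = 18, |Patch 2| = 18.
|Patch 1∩Patch 2|: x∈[5,8], y∈[2,5] → 3·3 = 9.
|Patch 1 ∪ Patch 2| = 36 − 9 = 27.00.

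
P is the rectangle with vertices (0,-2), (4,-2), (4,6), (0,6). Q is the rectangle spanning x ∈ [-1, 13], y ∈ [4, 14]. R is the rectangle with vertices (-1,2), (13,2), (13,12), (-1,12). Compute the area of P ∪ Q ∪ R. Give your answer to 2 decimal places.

184.00

By inclusion–exclusion:
Individual areas: |P| = 32, |Q| = 140, |R| = 140.
|P∩Q|: x∈[0,4], y∈[4,6] → 4·2 = 8.
|P∩R|: x∈[0,4], y∈[2,6] → 4·4 = 16.
|Q∩R|: x∈[-1,13], y∈[4,12] → 14·8 = 112.
|P∩Q∩R| = 8.
|P ∪ Q ∪ R| = 312 − 136 + 8 = 184.00.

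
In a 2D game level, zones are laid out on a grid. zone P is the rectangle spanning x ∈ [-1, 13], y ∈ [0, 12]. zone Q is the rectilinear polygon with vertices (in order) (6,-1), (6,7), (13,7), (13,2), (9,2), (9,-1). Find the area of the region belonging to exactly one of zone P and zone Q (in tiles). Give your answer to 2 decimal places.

130.00

|zone P| = 168, |zone Q| = 44, |zone P∩zone Q| = 41.
|zone P △ zone Q| = |zone P| + |zone Q| − 2·|zone P∩zone Q| = 168 + 44 − 82 = 130.00.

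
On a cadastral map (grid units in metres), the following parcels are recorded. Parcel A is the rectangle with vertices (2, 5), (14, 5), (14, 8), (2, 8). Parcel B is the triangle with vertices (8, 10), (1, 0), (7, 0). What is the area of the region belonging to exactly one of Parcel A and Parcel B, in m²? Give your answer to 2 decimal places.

|Parcel A| = 36, |Parcel B| = 30, |Parcel A∩Parcel B| = 6.3.
|Parcel A △ Parcel B| = |Parcel A| + |Parcel B| − 2·|Parcel A∩Parcel B| = 36 + 30 − 12.6 = 53.40.

53.40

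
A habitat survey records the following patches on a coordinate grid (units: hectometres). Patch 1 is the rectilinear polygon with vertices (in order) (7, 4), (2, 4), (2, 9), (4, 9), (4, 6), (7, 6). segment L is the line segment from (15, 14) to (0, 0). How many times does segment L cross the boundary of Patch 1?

The segment meets the boundary at (4.286,4), (6.429,6).

2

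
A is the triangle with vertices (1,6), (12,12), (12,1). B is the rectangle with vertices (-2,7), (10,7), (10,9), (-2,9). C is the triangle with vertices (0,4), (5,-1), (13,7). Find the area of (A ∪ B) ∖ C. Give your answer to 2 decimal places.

58.14

|A ∪ B| = 73.8333.
|(A ∪ B) ∩ C| = 15.69.
|(A ∪ B) ∖ C| = 73.8333 − 15.69 = 58.14.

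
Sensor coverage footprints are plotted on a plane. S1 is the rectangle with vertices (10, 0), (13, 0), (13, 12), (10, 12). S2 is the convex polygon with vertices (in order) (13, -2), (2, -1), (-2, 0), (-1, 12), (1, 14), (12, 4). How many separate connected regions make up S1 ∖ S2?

S1 ∖ S2 is a single connected region.

1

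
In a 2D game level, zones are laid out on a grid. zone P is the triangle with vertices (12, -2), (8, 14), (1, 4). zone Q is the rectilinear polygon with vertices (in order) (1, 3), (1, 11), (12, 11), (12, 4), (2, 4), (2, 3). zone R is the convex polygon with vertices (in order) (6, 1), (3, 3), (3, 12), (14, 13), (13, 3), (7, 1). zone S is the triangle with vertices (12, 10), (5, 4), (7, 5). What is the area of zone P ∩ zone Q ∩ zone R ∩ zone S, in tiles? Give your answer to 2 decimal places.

2.08

The intersection is the polygon with vertices (9.6,7.6), (7,5), (5,4), (9.529,7.882).
By the shoelace formula its area is 2.08.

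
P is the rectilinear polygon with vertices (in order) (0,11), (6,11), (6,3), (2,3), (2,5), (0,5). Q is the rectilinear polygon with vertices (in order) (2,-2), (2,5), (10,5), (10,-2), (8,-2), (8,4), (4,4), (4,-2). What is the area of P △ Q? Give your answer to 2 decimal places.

64.00

|P| = 44, |Q| = 32, |P∩Q| = 6.
|P △ Q| = |P| + |Q| − 2·|P∩Q| = 44 + 32 − 12 = 64.00.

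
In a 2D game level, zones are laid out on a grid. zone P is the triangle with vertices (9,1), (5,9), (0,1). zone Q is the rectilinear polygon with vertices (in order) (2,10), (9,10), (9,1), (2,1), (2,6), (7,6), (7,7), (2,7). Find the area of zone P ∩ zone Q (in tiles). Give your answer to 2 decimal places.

29.99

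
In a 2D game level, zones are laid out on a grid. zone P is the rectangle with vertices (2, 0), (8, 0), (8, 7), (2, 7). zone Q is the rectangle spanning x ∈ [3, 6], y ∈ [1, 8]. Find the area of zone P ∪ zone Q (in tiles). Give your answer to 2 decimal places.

45.00

By inclusion–exclusion:
Individual areas: |zone P| = 42, |zone Q| = 21.
|zone P∩zone Q|: x∈[3,6], y∈[1,7] → 3·6 = 18.
|zone P ∪ zone Q| = 63 − 18 = 45.00.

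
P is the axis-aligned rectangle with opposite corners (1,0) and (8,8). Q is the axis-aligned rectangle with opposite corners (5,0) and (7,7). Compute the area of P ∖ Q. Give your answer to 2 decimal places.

|P∩Q|: x∈[5,7], y∈[0,7] → 2·7 = 14.
|P| = 56.
|P ∖ Q| = |P| − |P∩Q| = 56 − 14 = 42.00.

42.00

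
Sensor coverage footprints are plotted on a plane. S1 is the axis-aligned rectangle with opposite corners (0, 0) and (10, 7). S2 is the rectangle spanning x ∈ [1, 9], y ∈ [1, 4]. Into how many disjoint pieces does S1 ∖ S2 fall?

S1 ∖ S2 is a single connected region.

1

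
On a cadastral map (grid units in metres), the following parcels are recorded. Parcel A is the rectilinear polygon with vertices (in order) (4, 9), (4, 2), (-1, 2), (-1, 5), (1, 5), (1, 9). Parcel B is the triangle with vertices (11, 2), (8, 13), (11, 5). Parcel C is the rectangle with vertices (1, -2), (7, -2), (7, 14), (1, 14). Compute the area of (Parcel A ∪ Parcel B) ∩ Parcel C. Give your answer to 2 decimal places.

The region (Parcel A ∪ Parcel B) ∩ Parcel C is the polygon with vertices (4,2), (1,2), (1,5), (1,9), (4,9).
By the shoelace formula its area is 21.00.

21.00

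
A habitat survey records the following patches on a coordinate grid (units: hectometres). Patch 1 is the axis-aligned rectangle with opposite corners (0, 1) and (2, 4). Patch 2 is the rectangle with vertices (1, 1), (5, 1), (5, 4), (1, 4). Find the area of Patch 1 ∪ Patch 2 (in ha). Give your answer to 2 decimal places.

15.00

By inclusion–exclusion:
Individual areas: |Patch 1| = 6, |Patch 2| = 12.
|Patch 1∩Patch 2|: x∈[1,2], y∈[1,4] → 1·3 = 3.
|Patch 1 ∪ Patch 2| = 18 − 3 = 15.00.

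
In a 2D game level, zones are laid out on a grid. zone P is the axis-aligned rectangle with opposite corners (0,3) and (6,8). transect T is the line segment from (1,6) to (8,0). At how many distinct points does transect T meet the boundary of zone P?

The segment meets the boundary at (4.5,3).

1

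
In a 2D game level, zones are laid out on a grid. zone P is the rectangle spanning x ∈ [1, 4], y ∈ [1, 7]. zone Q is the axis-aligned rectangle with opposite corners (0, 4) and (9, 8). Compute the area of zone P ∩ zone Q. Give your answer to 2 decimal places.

|zone P∩zone Q|: x∈[1,4], y∈[4,7] → 3·3 = 9.

9.00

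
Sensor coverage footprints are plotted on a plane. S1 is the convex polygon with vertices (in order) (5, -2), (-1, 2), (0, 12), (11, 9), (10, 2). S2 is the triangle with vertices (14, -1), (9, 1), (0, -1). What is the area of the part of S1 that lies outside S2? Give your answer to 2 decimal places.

|S1| = 117, |S1∩S2| = 4.9888.
|S1 ∖ S2| = |S1| − |S1∩S2| = 117 − 4.9888 = 112.01.

112.01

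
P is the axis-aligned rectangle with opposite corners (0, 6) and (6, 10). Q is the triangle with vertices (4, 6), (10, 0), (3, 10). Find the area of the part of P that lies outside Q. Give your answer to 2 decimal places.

20.40

|P| = 24, |P∩Q| = 3.6.
|P ∖ Q| = |P| − |P∩Q| = 24 − 3.6 = 20.40.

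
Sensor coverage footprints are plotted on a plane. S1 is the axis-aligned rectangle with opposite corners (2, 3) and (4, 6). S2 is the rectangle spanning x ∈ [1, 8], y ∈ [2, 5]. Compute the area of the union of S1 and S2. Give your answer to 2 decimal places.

23.00

By inclusion–exclusion:
Individual areas: |S1| = 6, |S2| = 21.
|S1∩S2|: x∈[2,4], y∈[3,5] → 2·2 = 4.
|S1 ∪ S2| = 27 − 4 = 23.00.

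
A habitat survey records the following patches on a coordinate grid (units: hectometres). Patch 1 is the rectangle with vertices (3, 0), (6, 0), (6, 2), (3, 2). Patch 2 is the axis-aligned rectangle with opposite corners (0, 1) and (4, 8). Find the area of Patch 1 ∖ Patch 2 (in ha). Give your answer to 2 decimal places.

5.00

|Patch 1∩Patch 2|: x∈[3,4], y∈[1,2] → 1·1 = 1.
|Patch 1| = 6.
|Patch 1 ∖ Patch 2| = |Patch 1| − |Patch 1∩Patch 2| = 6 − 1 = 5.00.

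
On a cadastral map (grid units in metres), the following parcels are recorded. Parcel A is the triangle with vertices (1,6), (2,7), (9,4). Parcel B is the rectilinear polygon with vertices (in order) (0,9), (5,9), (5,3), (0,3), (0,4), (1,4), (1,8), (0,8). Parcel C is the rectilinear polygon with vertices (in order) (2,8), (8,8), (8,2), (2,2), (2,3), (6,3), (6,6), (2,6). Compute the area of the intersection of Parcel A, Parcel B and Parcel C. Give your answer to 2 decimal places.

The intersection is the polygon with vertices (4.333,6), (2,6), (2,7).
By the shoelace formula its area is 1.17.

1.17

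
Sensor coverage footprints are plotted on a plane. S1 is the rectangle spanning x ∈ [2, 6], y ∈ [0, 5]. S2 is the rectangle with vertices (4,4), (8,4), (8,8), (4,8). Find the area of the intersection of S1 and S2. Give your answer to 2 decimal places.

|S1∩S2|: x∈[4,6], y∈[4,5] → 2·1 = 2.

2.00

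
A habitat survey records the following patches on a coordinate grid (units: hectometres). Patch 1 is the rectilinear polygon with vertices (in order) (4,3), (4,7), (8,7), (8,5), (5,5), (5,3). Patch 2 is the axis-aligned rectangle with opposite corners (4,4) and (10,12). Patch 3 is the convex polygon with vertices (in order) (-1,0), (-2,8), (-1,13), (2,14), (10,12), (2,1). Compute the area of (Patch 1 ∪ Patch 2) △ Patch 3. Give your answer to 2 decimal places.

|Patch 1 ∪ Patch 2| = 49.
|(Patch 1 ∪ Patch 2) ∩ Patch 3| = 24.75.
|(Patch 1 ∪ Patch 2) △ Patch 3| = 49 + 97.5 − 49.5 = 97.00.

97.00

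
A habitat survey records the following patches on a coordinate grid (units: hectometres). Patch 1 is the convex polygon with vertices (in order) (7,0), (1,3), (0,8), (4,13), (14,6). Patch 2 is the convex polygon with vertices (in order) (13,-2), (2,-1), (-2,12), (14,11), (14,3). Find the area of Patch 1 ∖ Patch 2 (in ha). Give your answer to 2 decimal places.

|Patch 1| = 101.5, |Patch 1∩Patch 2| = 99.2969.
|Patch 1 ∖ Patch 2| = |Patch 1| − |Patch 1∩Patch 2| = 101.5 − 99.2969 = 2.20.

2.20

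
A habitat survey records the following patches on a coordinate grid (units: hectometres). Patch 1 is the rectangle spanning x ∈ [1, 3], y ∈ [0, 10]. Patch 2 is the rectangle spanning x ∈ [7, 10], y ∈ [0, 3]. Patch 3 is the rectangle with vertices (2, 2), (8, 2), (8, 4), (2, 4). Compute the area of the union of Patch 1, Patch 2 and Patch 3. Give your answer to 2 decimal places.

38.00

By inclusion–exclusion:
Individual areas: |Patch 1| = 20, |Patch 2| = 9, |Patch 3| = 12.
|Patch 1∩Patch 2| = 0 (no overlap).
|Patch 1∩Patch 3|: x∈[2,3], y∈[2,4] → 1·2 = 2.
|Patch 2∩Patch 3|: x∈[7,8], y∈[2,3] → 1·1 = 1.
|Patch 1∩Patch 2∩Patch 3| = 0.
|Patch 1 ∪ Patch 2 ∪ Patch 3| = 41 − 3 + 0 = 38.00.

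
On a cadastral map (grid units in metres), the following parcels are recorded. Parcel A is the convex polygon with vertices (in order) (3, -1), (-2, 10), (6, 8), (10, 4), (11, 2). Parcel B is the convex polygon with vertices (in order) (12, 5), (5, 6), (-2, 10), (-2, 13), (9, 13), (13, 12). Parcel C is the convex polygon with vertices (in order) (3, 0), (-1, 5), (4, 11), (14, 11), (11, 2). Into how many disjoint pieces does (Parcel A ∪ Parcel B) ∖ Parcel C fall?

(Parcel A ∪ Parcel B) ∖ Parcel C splits into 2 disjoint pieces (area 43.8756, area 4.5263).

2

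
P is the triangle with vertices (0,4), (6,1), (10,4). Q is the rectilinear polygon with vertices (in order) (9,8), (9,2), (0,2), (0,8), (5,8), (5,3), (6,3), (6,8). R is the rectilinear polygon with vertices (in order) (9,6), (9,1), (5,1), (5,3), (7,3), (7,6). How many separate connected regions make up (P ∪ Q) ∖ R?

(P ∪ Q) ∖ R splits into 2 disjoint pieces (area 40.25, area 0.375).

2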